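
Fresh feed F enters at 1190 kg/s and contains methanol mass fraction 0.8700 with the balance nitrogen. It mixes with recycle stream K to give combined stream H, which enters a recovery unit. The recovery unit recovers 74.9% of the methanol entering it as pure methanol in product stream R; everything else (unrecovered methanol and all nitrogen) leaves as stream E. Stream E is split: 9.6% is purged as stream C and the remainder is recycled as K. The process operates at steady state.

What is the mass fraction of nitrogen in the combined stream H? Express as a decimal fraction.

0.5461

nitrogen enters only via F and leaves only via the purge: 1190×0.130 = 0.096×(nitrogen in E), and the recovery unit passes all nitrogen, so nitrogen in H = nitrogen in E = 1611.5 kg/s.
methanol in H: m_A = 1190×0.870 + (1−0.096)·(1−0.749)·m_A, so m_A = 1035.3/0.7731 = 1339.2 kg/s.
H = 1339.2 + 1611.5 = 2950.6 kg/s.
nitrogen fraction in H = 1611.5/2950.6 = 0.5461.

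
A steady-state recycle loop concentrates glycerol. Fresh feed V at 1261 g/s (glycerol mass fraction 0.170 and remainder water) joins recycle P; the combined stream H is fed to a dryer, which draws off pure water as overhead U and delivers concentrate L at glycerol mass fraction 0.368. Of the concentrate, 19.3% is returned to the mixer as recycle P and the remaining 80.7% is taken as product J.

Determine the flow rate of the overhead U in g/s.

678.5 g/s

Overall glycerol balance (none leaves overhead): glycerol in fresh feed = glycerol in product, i.e. 1261×0.170 = (1−0.193)·L·0.368.
L = 214.37/(0.368×0.807) = 721.84 g/s.
Recycle P = 0.193×721.84 = 139.32 g/s.
Combined feed H = 1261 + 139.32 = 1400.3 g/s.
Overhead U = H − L = 1400.3 − 721.84 = 678.47 g/s.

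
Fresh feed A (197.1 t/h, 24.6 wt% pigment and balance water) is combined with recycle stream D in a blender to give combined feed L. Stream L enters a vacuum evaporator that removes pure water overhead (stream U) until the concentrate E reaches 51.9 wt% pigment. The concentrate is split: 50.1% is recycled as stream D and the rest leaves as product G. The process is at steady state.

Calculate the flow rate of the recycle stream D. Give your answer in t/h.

Overall pigment balance (none leaves overhead): pigment in fresh feed = pigment in product, i.e. 197.1×0.246 = (1−0.501)·E·0.519.
E = 48.487/(0.519×0.499) = 187.22 t/h.
Recycle D = 0.501×187.22 = 93.798 t/h.

93.8 t/h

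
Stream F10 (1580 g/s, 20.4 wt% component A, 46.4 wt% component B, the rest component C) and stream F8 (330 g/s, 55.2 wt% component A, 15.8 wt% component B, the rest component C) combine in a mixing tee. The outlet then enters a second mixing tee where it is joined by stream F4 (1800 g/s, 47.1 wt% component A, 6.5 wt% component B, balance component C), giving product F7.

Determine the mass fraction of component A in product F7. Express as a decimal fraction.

Overall, product flow = 3710 g/s.
component A in = 1580×0.204 + 330×0.552 + 1800×0.471 = 1352.3 g/s.
component A fraction in F7 = 0.3645.

0.3645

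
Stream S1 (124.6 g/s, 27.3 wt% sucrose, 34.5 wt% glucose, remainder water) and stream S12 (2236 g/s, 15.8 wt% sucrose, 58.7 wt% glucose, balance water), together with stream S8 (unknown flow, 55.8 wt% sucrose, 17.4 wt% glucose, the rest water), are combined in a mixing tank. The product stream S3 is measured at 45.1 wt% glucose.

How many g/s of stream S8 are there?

1050 g/s

Let S8 be the unknown flow. Total out = 2360.6 + S8.
glucose balance: 1355.5 + 0.174·S8 = 0.451·(2360.6 + S8)
(0.174 − 0.451)·S8 = 0.451×2360.6 − 1355.5 = -290.89
S8 = -290.89 / -0.277 = 1050.1 g/s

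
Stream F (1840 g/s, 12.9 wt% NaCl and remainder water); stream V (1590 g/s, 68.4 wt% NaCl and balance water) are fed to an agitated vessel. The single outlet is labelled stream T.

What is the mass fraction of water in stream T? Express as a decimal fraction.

Total flow out = 1840 + 1590 = 3430 g/s.
water in = 1840×0.871 + 1590×0.316 = 2105.1 g/s.
water mass fraction in T = 2105.1/3430 = 0.6137.

0.6137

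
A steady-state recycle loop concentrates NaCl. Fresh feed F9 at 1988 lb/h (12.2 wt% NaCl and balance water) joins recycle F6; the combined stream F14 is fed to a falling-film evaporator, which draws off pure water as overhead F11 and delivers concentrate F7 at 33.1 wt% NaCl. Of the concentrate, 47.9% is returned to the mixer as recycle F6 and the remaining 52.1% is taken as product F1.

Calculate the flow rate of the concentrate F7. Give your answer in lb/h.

Overall NaCl balance (none leaves overhead): NaCl in fresh feed = NaCl in product, i.e. 1988×0.122 = (1−0.479)·F7·0.331.
F7 = 242.54/(0.331×0.521) = 1406.4 lb/h.

1406 lb/h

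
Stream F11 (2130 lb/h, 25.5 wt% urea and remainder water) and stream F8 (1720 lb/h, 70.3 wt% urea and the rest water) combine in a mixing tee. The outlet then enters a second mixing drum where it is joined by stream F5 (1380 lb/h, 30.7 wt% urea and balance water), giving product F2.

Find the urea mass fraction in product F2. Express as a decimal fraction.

0.4161

Overall, product flow = 5230 lb/h.
urea in = 2130×0.255 + 1720×0.703 + 1380×0.307 = 2176 lb/h.
urea fraction in F2 = 0.4161.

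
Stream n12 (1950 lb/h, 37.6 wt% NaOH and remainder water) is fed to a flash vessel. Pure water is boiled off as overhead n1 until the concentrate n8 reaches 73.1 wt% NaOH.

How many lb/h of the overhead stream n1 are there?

NaOH is conserved: 1950×0.376 = 733.2 lb/h all reports to the concentrate.
Concentrate = 733.2/(target fraction) = 1003 lb/h.
Overhead = 1950 − 1003 = 946.99 lb/h.

947 lb/h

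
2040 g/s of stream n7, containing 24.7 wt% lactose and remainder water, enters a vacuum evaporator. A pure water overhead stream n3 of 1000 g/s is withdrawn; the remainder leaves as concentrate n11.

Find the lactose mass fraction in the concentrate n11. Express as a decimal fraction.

lactose is not removed: 2040×0.247 = 503.88 g/s of lactose enters n11.
Concentrate = 2040 − 1000 = 1040 g/s.
Mass fraction = 503.88/1040 = 0.484.

0.484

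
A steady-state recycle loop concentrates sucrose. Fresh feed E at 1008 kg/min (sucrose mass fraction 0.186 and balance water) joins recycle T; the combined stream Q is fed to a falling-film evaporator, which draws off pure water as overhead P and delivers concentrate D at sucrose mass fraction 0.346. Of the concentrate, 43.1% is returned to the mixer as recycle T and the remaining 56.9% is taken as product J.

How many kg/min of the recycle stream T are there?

410.5 kg/min

Overall sucrose balance (none leaves overhead): sucrose in fresh feed = sucrose in product, i.e. 1008×0.186 = (1−0.431)·D·0.346.
D = 187.49/(0.346×0.569) = 952.32 kg/min.
Recycle T = 0.431×952.32 = 410.45 kg/min.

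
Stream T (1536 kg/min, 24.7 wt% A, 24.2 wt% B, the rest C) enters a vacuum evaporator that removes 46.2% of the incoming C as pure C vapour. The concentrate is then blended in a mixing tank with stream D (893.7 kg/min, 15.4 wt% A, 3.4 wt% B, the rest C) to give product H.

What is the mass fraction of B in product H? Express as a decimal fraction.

Vapour removed = 0.462×0.511×1536 = 362.62 kg/min; concentrate = 1173.4 kg/min.
B reaching the mixer = 371.71 (from concentrate) + 893.7×0.034 = 402.1 kg/min.
Product flow = 1173.4 + 893.7 = 2067.1 kg/min; B fraction = 0.195.

0.195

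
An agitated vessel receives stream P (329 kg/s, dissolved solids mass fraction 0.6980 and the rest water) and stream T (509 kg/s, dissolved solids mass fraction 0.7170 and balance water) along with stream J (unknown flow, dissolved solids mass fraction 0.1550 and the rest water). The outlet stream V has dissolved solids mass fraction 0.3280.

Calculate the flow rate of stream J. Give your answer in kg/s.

1848 kg/s

Let J be the unknown flow. Total out = 838 + J.
dissolved solids balance: 594.6 + 0.155·J = 0.328·(838 + J)
(0.155 − 0.328)·J = 0.328×838 − 594.6 = -319.73
J = -319.73 / -0.173 = 1848.2 kg/s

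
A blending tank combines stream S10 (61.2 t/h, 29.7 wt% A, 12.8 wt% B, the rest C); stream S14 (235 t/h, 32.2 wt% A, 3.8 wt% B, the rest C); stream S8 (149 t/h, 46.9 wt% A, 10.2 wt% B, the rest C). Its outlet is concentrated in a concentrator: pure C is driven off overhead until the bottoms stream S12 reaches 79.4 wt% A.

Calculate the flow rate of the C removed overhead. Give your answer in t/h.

239 t/h

A entering = 61.2×0.297 + 235×0.322 + 149×0.469 = 163.73 t/h.
All A reports to S12, so S12 = 163.73/0.794 = 206.21 t/h.
Total feed = 445.2 t/h; overhead = 445.2 − 206.21 = 238.99 t/h.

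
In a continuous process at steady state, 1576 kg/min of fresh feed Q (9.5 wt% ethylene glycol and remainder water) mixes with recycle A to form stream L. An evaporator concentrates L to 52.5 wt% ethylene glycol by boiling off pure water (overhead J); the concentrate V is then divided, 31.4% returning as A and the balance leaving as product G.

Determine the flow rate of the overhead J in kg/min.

Overall ethylene glycol balance (none leaves overhead): ethylene glycol in fresh feed = ethylene glycol in product, i.e. 1576×0.095 = (1−0.314)·V·0.525.
V = 149.72/(0.525×0.686) = 415.72 kg/min.
Recycle A = 0.314×415.72 = 130.53 kg/min.
Combined feed L = 1576 + 130.53 = 1706.5 kg/min.
Overhead J = L − V = 1706.5 − 415.72 = 1290.8 kg/min.

1291 kg/min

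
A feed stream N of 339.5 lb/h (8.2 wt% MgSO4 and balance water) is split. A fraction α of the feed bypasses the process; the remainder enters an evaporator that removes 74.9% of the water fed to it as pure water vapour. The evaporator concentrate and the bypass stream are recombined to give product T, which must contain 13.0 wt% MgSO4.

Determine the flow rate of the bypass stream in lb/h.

All 339.5×0.082 = 27.839 lb/h of MgSO4 reaches T, so T = 27.839/0.130 = 214.15 lb/h and vapour = 125.35 lb/h.
The evaporator receives (1−α)·339.5 of feed at 0.918 water and removes 0.749 of that water:
0.749×0.918×(1−α)×339.5 = 125.35
(1−α) = 125.35/233.43 = 0.5370;  α = 0.4630.
Bypass flow = 0.4630×339.5 = 157.19 lb/h.

157.2 lb/h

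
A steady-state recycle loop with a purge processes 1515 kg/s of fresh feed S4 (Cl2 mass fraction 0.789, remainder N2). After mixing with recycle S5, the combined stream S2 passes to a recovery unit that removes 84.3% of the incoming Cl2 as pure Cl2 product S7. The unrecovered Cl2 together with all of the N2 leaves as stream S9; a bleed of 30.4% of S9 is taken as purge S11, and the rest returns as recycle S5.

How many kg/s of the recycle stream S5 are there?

878.5 kg/s

N2 enters only via S4 and leaves only via the purge: 1515×0.211 = 0.304×(N2 in S9), and the recovery unit passes all N2, so N2 in S2 = N2 in S9 = 1051.5 kg/s.
Cl2 in S2: m_A = 1515×0.789 + (1−0.304)·(1−0.843)·m_A, so m_A = 1195.3/0.8907 = 1342 kg/s.
S9 = (1−0.843)×1342 + 1051.5 = 1262.2 kg/s.
Recycle S5 = (1−0.304)×1262.2 = 878.5 kg/s.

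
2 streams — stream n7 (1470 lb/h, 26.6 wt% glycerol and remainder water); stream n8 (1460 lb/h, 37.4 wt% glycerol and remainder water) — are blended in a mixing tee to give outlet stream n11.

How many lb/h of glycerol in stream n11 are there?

glycerol out = glycerol in = 1470×0.266 + 1460×0.374 = 937.06 lb/h.

937.1 lb/h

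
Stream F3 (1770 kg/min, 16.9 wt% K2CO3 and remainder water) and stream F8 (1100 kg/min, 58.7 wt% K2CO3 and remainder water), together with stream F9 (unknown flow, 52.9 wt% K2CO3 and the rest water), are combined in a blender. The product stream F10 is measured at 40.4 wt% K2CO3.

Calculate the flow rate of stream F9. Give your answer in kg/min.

1717 kg/min

Let F9 be the unknown flow. Total out = 2870 + F9.
K2CO3 balance: 944.83 + 0.529·F9 = 0.404·(2870 + F9)
(0.529 − 0.404)·F9 = 0.404×2870 − 944.83 = 214.65
F9 = 214.65 / 0.125 = 1717.2 kg/min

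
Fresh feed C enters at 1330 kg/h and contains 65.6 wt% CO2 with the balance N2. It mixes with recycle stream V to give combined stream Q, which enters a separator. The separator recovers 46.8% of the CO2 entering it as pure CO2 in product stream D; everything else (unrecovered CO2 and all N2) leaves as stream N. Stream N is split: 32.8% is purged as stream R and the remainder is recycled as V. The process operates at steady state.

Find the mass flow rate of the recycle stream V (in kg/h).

N2 enters only via C and leaves only via the purge: 1330×0.344 = 0.328×(N2 in N), and the separator passes all N2, so N2 in Q = N2 in N = 1394.9 kg/h.
CO2 in Q: m_A = 1330×0.656 + (1−0.328)·(1−0.468)·m_A, so m_A = 872.48/0.6425 = 1358 kg/h.
N = (1−0.468)×1358 + 1394.9 = 2117.3 kg/h.
Recycle V = (1−0.328)×2117.3 = 1422.8 kg/h.

1423 kg/h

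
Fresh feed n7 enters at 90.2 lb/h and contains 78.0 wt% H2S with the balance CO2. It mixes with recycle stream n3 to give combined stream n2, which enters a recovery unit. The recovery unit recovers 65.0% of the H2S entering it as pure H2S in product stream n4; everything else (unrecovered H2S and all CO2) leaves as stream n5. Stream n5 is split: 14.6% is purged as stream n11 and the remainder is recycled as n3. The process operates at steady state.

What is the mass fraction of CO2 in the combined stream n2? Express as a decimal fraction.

0.575

CO2 enters only via n7 and leaves only via the purge: 90.2×0.220 = 0.146×(CO2 in n5), and the recovery unit passes all CO2, so CO2 in n2 = CO2 in n5 = 135.92 lb/h.
H2S in n2: m_A = 90.2×0.780 + (1−0.146)·(1−0.650)·m_A, so m_A = 70.356/0.7011 = 100.35 lb/h.
n2 = 100.35 + 135.92 = 236.27 lb/h.
CO2 fraction in n2 = 135.92/236.27 = 0.575.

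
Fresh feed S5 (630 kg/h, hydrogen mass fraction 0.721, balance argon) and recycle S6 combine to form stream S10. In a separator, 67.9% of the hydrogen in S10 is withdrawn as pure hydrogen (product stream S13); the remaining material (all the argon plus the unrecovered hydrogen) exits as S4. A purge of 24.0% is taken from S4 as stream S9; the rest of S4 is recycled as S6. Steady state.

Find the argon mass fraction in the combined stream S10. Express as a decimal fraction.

argon enters only via S5 and leaves only via the purge: 630×0.279 = 0.240×(argon in S4), and the separator passes all argon, so argon in S10 = argon in S4 = 732.38 kg/h.
hydrogen in S10: m_A = 630×0.721 + (1−0.240)·(1−0.679)·m_A, so m_A = 454.23/0.7560 = 600.8 kg/h.
S10 = 600.8 + 732.38 = 1333.2 kg/h.
argon fraction in S10 = 732.38/1333.2 = 0.549.

0.549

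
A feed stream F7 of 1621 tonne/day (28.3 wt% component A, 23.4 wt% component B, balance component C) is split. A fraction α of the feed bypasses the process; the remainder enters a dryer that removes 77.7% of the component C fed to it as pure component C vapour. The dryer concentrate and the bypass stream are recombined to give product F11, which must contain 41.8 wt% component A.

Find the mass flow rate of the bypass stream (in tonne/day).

226 tonne/day

All 1621×0.283 = 458.74 tonne/day of component A reaches F11, so F11 = 458.74/0.418 = 1097.5 tonne/day and vapour = 523.53 tonne/day.
The evaporator receives (1−α)·1621 of feed at 0.483 component C and removes 0.777 of that component C:
0.777×0.483×(1−α)×1621 = 523.53
(1−α) = 523.53/608.35 = 0.8606;  α = 0.1394.
Bypass flow = 0.1394×1621 = 226.01 tonne/day.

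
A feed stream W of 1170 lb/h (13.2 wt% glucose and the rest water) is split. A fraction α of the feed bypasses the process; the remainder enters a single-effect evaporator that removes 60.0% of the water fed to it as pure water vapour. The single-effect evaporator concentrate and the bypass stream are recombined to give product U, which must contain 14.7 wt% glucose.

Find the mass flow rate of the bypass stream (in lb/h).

All 1170×0.132 = 154.44 lb/h of glucose reaches U, so U = 154.44/0.147 = 1050.6 lb/h and vapour = 119.39 lb/h.
The evaporator receives (1−α)·1170 of feed at 0.868 water and removes 0.600 of that water:
0.600×0.868×(1−α)×1170 = 119.39
(1−α) = 119.39/609.34 = 0.1959;  α = 0.8041.
Bypass flow = 0.8041×1170 = 940.76 lb/h.

940.8 lb/h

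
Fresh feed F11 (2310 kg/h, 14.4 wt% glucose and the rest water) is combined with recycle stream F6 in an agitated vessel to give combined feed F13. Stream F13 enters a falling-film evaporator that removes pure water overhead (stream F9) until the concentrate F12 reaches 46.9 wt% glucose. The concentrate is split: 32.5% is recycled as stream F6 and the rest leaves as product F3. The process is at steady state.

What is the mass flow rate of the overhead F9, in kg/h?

Overall glucose balance (none leaves overhead): glucose in fresh feed = glucose in product, i.e. 2310×0.144 = (1−0.325)·F12·0.469.
F12 = 332.64/(0.469×0.675) = 1050.7 kg/h.
Recycle F6 = 0.325×1050.7 = 341.49 kg/h.
Combined feed F13 = 2310 + 341.49 = 2651.5 kg/h.
Overhead F9 = F13 − F12 = 2651.5 − 1050.7 = 1600.7 kg/h.

1601 kg/h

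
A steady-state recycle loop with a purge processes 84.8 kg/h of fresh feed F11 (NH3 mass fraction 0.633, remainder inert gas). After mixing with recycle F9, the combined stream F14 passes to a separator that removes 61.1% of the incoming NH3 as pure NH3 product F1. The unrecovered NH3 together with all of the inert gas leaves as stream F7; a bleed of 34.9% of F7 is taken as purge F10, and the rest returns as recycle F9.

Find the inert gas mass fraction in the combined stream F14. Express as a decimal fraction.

0.554

inert gas enters only via F11 and leaves only via the purge: 84.8×0.367 = 0.349×(inert gas in F7), and the separator passes all inert gas, so inert gas in F14 = inert gas in F7 = 89.174 kg/h.
NH3 in F14: m_A = 84.8×0.633 + (1−0.349)·(1−0.611)·m_A, so m_A = 53.678/0.7468 = 71.882 kg/h.
F14 = 71.882 + 89.174 = 161.06 kg/h.
inert gas fraction in F14 = 89.174/161.06 = 0.554.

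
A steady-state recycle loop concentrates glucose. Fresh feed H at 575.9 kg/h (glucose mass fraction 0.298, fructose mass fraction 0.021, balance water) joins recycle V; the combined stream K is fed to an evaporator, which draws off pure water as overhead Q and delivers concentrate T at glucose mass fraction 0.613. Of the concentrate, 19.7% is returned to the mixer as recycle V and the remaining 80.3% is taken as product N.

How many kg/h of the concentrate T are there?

348.6 kg/h

Overall glucose balance (none leaves overhead): glucose in fresh feed = glucose in product, i.e. 575.9×0.298 = (1−0.197)·T·0.613.
T = 171.62/(0.613×0.803) = 348.65 kg/h.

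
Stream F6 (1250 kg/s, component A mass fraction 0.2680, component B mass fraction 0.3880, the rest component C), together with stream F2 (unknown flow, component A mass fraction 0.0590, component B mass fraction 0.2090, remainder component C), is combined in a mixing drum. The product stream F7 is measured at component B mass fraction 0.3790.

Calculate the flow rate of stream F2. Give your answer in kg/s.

66.18 kg/s

Let F2 be the unknown flow. Total out = 1250 + F2.
component B balance: 485 + 0.209·F2 = 0.379·(1250 + F2)
(0.209 − 0.379)·F2 = 0.379×1250 − 485 = -11.25
F2 = -11.25 / -0.170 = 66.176 kg/s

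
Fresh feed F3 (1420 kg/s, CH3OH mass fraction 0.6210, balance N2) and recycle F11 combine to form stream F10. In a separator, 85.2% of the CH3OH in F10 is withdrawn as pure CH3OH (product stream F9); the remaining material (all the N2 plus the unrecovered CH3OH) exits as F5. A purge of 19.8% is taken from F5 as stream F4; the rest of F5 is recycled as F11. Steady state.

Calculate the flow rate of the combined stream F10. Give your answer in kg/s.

3719 kg/s

N2 enters only via F3 and leaves only via the purge: 1420×0.379 = 0.198×(N2 in F5), and the separator passes all N2, so N2 in F10 = N2 in F5 = 2718.1 kg/s.
CH3OH in F10: m_A = 1420×0.621 + (1−0.198)·(1−0.852)·m_A, so m_A = 881.82/0.8813 = 1000.6 kg/s.
F10 = 1000.6 + 2718.1 = 3718.7 kg/s.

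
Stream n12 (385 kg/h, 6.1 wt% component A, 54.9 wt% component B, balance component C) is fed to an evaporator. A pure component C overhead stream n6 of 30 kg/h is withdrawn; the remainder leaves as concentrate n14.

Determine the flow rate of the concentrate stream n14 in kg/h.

355 kg/h

Concentrate = 385 − 30 = 355 kg/h.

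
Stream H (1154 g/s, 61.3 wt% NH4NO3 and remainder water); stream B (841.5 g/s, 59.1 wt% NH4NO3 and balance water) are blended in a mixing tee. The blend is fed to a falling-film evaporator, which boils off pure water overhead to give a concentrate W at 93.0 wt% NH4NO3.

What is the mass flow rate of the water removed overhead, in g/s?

700.1 g/s

NH4NO3 entering = 1154×0.613 + 841.5×0.591 = 1204.7 g/s.
All NH4NO3 reports to W, so W = 1204.7/0.930 = 1295.4 g/s.
Total feed = 1995.5 g/s; overhead = 1995.5 − 1295.4 = 700.09 g/s.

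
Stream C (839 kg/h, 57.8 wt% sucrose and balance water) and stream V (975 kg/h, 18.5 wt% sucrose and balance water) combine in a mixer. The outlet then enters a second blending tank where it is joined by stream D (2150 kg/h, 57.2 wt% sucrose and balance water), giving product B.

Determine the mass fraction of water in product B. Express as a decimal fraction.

0.522

Overall, product flow = 3964 kg/h.
water in = 839×0.422 + 975×0.815 + 2150×0.428 = 2068.9 kg/h.
water fraction in B = 0.522.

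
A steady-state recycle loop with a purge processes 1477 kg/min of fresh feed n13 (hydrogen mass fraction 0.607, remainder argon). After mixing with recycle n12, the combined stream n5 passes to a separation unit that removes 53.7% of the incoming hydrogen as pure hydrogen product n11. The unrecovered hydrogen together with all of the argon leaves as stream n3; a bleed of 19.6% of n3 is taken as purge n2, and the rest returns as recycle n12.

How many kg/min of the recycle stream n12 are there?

argon enters only via n13 and leaves only via the purge: 1477×0.393 = 0.196×(argon in n3), and the separation unit passes all argon, so argon in n5 = argon in n3 = 2961.5 kg/min.
hydrogen in n5: m_A = 1477×0.607 + (1−0.196)·(1−0.537)·m_A, so m_A = 896.54/0.6277 = 1428.2 kg/min.
n3 = (1−0.537)×1428.2 + 2961.5 = 3622.8 kg/min.
Recycle n12 = (1−0.196)×3622.8 = 2912.7 kg/min.

2913 kg/min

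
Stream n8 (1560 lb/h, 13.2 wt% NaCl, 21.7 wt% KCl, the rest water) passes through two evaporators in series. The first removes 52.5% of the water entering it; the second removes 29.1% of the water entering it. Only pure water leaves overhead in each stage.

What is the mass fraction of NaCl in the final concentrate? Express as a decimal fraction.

0.2323

water in feed = 1560×0.651 = 1015.6 lb/h.
After stage 1: water left = (1−0.525)×1015.6 = 482.39; stream total = 1026.8 lb/h.
After stage 2: water left = (1−0.291)×482.39 = 342.02; final concentrate = 886.46 lb/h.
NaCl fraction = 205.92/886.46 = 0.2323.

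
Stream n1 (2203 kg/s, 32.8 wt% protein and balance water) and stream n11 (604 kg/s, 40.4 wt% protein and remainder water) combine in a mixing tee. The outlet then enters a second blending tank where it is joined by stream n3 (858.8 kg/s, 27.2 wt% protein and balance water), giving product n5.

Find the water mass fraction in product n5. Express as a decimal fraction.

Overall, product flow = 3665.8 kg/s.
water in = 2203×0.672 + 604×0.596 + 858.8×0.728 = 2465.6 kg/s.
water fraction in n5 = 0.6726.

0.6726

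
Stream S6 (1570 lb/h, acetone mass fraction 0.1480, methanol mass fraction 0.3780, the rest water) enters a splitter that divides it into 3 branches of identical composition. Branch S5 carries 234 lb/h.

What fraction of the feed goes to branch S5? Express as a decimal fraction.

Fraction to S5 = 234/1570 = 0.1490.

0.149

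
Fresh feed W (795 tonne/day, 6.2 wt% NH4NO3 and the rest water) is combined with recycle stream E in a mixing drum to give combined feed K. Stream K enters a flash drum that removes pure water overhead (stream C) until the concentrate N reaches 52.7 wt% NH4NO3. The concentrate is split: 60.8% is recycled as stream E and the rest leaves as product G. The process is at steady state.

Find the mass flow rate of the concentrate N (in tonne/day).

238.6 tonne/day

Overall NH4NO3 balance (none leaves overhead): NH4NO3 in fresh feed = NH4NO3 in product, i.e. 795×0.062 = (1−0.608)·N·0.527.
N = 49.29/(0.527×0.392) = 238.6 tonne/day.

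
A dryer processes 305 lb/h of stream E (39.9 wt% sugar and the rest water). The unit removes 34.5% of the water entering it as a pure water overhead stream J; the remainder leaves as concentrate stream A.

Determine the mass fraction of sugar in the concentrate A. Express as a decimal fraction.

0.503

sugar is not removed: 305×0.399 = 121.7 lb/h of sugar enters A.
water entering = 305×0.601 = 183.31 lb/h; overhead removed = 0.345×183.31 = 63.24 lb/h.
Concentrate = 305 − 63.24 = 241.76 lb/h.
Mass fraction = 121.7/241.76 = 0.503.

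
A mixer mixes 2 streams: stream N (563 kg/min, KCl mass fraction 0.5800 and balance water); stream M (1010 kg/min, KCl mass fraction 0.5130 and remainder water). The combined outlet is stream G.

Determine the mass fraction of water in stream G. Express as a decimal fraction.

Total flow out = 563 + 1010 = 1573 kg/min.
water in = 563×0.420 + 1010×0.487 = 728.33 kg/min.
water mass fraction in G = 728.33/1573 = 0.4630.

0.4630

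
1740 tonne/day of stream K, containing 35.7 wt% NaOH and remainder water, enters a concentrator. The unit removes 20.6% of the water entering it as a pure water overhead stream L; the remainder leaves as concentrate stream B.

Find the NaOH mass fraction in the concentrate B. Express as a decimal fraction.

0.412

NaOH is not removed: 1740×0.357 = 621.18 tonne/day of NaOH enters B.
water entering = 1740×0.643 = 1118.8 tonne/day; overhead removed = 0.206×1118.8 = 230.48 tonne/day.
Concentrate = 1740 − 230.48 = 1509.5 tonne/day.
Mass fraction = 621.18/1509.5 = 0.412.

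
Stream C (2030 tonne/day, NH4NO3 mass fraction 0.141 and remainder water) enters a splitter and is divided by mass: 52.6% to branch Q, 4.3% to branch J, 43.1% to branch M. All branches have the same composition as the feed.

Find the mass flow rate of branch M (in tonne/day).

874.9 tonne/day

Branch M flow = 0.431×2030 = 874.93 tonne/day.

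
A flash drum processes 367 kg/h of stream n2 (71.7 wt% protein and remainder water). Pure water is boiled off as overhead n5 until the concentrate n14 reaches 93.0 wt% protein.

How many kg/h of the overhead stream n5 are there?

84.05 kg/h

protein is conserved: 367×0.717 = 263.14 kg/h all reports to the concentrate.
Concentrate = 263.14/(target fraction) = 282.95 kg/h.
Overhead = 367 − 282.95 = 84.055 kg/h.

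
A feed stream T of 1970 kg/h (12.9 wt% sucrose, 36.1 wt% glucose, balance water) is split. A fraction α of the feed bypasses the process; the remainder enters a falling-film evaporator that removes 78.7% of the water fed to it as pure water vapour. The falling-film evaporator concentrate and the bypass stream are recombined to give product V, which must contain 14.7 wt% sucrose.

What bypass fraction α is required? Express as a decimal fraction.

All 1970×0.129 = 254.13 kg/h of sucrose reaches V, so V = 254.13/0.147 = 1728.8 kg/h and vapour = 241.22 kg/h.
The evaporator receives (1−α)·1970 of feed at 0.510 water and removes 0.787 of that water:
0.787×0.510×(1−α)×1970 = 241.22
(1−α) = 241.22/790.7 = 0.3051;  α = 0.6949.

0.695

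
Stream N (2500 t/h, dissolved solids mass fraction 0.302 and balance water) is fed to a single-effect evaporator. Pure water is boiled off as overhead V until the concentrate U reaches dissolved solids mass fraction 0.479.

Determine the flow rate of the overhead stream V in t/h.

dissolved solids is conserved: 2500×0.302 = 755 t/h all reports to the concentrate.
Concentrate = 755/(target fraction) = 1576.2 t/h.
Overhead = 2500 − 1576.2 = 923.8 t/h.

923.8 t/h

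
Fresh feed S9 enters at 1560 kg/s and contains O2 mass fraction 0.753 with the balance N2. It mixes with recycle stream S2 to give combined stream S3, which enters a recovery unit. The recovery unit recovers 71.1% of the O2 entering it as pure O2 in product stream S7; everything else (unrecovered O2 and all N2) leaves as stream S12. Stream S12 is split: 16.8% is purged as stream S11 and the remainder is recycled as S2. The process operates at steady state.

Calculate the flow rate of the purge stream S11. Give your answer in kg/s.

460.4 kg/s

N2 enters only via S9 and leaves only via the purge: 1560×0.247 = 0.168×(N2 in S12), and the recovery unit passes all N2, so N2 in S3 = N2 in S12 = 2293.6 kg/s.
O2 in S3: m_A = 1560×0.753 + (1−0.168)·(1−0.711)·m_A, so m_A = 1174.7/0.7596 = 1546.5 kg/s.
S12 = (1−0.711)×1546.5 + 2293.6 = 2740.5 kg/s.
Purge S11 = 0.168×2740.5 = 460.41 kg/s.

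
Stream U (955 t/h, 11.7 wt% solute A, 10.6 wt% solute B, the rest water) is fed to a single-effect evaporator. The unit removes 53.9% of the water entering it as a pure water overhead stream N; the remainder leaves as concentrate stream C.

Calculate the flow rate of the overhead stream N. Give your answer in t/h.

water entering = 955×0.777 = 742.03 t/h; overhead removed = 0.539×742.03 = 399.96 t/h.

400 t/h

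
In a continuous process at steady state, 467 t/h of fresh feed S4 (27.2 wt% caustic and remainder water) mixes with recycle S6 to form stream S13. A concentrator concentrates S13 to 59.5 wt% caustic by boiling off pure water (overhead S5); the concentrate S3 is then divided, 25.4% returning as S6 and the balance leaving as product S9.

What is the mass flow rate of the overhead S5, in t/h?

253.5 t/h

Overall caustic balance (none leaves overhead): caustic in fresh feed = caustic in product, i.e. 467×0.272 = (1−0.254)·S3·0.595.
S3 = 127.02/(0.595×0.746) = 286.17 t/h.
Recycle S6 = 0.254×286.17 = 72.688 t/h.
Combined feed S13 = 467 + 72.688 = 539.69 t/h.
Overhead S5 = S13 − S3 = 539.69 − 286.17 = 253.51 t/h.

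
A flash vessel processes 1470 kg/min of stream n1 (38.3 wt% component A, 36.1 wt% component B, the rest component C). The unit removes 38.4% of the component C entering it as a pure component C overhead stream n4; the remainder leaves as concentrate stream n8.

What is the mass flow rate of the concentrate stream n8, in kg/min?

component C entering = 1470×0.256 = 376.32 kg/min; overhead removed = 0.384×376.32 = 144.51 kg/min.
Concentrate = 1470 − 144.51 = 1325.5 kg/min.

1325 kg/min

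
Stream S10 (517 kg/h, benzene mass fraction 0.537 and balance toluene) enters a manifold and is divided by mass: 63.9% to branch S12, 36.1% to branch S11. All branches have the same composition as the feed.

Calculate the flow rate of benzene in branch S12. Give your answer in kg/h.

Branch S12 total = 0.639×517 = 330.36 kg/h.
benzene in S12 = 0.537×330.36 = 177.4 kg/h.

177.4 kg/h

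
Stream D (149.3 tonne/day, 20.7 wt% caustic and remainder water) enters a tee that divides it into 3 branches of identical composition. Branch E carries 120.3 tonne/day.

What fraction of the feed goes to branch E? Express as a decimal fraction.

Fraction to E = 120.3/149.3 = 0.8058.

0.806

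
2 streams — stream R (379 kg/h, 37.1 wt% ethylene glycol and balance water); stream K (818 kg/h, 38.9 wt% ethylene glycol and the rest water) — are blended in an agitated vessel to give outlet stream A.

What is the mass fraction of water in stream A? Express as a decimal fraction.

Total flow out = 379 + 818 = 1197 kg/h.
water in = 379×0.629 + 818×0.611 = 738.19 kg/h.
water mass fraction in A = 738.19/1197 = 0.6167.

0.6167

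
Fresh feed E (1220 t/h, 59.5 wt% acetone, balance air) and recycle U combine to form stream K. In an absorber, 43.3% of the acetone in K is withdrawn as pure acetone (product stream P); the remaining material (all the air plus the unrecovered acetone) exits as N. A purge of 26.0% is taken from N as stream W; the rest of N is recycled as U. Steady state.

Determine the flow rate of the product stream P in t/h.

541.5 t/h

acetone in K: m_A = 1220×0.595 + (1−0.260)·(1−0.433)·m_A, so m_A = 725.9/0.5804 = 1250.6 t/h.
Product P = 0.433×1250.6 = 541.53 t/h.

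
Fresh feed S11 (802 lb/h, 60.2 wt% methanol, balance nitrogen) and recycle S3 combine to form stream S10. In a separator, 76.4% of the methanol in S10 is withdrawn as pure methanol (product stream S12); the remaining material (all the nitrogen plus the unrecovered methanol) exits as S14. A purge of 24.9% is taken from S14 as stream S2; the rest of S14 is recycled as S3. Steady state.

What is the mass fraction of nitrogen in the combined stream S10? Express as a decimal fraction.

nitrogen enters only via S11 and leaves only via the purge: 802×0.398 = 0.249×(nitrogen in S14), and the separator passes all nitrogen, so nitrogen in S10 = nitrogen in S14 = 1281.9 lb/h.
methanol in S10: m_A = 802×0.602 + (1−0.249)·(1−0.764)·m_A, so m_A = 482.8/0.8228 = 586.81 lb/h.
S10 = 586.81 + 1281.9 = 1868.7 lb/h.
nitrogen fraction in S10 = 1281.9/1868.7 = 0.686.

0.686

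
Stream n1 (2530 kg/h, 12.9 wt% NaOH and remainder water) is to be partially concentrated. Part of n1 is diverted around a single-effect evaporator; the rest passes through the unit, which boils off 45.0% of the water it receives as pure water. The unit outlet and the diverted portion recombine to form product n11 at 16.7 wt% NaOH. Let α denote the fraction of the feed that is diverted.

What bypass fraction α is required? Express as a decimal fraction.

0.419

All 2530×0.129 = 326.37 kg/h of NaOH reaches n11, so n11 = 326.37/0.167 = 1954.3 kg/h and vapour = 575.69 kg/h.
The evaporator receives (1−α)·2530 of feed at 0.871 water and removes 0.450 of that water:
0.450×0.871×(1−α)×2530 = 575.69
(1−α) = 575.69/991.63 = 0.5805;  α = 0.4195.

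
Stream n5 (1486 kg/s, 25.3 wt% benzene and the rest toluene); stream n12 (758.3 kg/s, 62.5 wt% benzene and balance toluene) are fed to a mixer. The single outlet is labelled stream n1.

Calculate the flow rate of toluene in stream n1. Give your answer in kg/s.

toluene out = toluene in = 1486×0.747 + 758.3×0.375 = 1394.4 kg/s.

1394 kg/s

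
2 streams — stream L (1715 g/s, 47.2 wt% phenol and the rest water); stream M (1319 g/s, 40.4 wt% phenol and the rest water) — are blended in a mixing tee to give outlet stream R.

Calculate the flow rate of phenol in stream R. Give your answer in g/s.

1342 g/s

phenol out = phenol in = 1715×0.472 + 1319×0.404 = 1342.4 g/s.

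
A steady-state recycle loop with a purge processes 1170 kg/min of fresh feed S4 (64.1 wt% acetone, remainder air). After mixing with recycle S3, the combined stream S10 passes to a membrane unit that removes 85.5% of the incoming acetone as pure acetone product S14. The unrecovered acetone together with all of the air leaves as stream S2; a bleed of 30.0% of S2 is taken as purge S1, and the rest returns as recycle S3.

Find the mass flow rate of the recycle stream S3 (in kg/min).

1065 kg/min

air enters only via S4 and leaves only via the purge: 1170×0.359 = 0.300×(air in S2), and the membrane unit passes all air, so air in S10 = air in S2 = 1400.1 kg/min.
acetone in S10: m_A = 1170×0.641 + (1−0.300)·(1−0.855)·m_A, so m_A = 749.97/0.8985 = 834.69 kg/min.
S2 = (1−0.855)×834.69 + 1400.1 = 1521.1 kg/min.
Recycle S3 = (1−0.300)×1521.1 = 1064.8 kg/min.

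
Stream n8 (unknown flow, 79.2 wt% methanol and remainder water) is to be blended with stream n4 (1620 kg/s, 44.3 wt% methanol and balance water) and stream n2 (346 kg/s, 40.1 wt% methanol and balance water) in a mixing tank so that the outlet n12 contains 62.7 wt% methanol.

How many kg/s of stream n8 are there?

Let n8 be the unknown flow. Total out = 1966 + n8.
methanol balance: 856.41 + 0.792·n8 = 0.627·(1966 + n8)
(0.792 − 0.627)·n8 = 0.627×1966 − 856.41 = 376.28
n8 = 376.28 / 0.165 = 2280.5 kg/s

2280 kg/s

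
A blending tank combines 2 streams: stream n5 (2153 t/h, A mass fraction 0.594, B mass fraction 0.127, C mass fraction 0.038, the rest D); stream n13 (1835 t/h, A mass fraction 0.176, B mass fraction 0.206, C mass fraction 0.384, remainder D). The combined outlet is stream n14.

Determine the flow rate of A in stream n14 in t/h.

A out = A in = 2153×0.594 + 1835×0.176 = 1601.8 t/h.

1602 t/h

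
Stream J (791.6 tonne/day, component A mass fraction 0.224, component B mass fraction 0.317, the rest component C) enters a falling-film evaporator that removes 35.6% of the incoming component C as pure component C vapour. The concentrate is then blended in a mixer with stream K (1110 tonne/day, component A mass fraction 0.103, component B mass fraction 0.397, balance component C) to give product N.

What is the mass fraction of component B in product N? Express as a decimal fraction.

Vapour removed = 0.356×0.459×791.6 = 129.35 tonne/day; concentrate = 662.25 tonne/day.
component B reaching the mixer = 250.94 (from concentrate) + 1110×0.397 = 691.61 tonne/day.
Product flow = 662.25 + 1110 = 1772.2 tonne/day; component B fraction = 0.390.

0.390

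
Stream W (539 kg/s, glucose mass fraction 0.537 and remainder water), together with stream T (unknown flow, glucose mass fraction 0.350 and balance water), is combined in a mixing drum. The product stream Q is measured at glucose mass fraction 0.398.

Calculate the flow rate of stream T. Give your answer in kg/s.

1561 kg/s

Let T be the unknown flow. Total out = 539 + T.
glucose balance: 289.44 + 0.350·T = 0.398·(539 + T)
(0.350 − 0.398)·T = 0.398×539 − 289.44 = -74.921
T = -74.921 / -0.048 = 1560.9 kg/s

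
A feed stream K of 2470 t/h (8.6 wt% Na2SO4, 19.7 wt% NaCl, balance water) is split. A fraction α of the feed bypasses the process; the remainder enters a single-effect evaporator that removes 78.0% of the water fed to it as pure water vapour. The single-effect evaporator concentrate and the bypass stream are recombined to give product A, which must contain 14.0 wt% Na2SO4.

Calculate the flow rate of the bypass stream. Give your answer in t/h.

766.5 t/h

All 2470×0.086 = 212.42 t/h of Na2SO4 reaches A, so A = 212.42/0.140 = 1517.3 t/h and vapour = 952.71 t/h.
The evaporator receives (1−α)·2470 of feed at 0.717 water and removes 0.780 of that water:
0.780×0.717×(1−α)×2470 = 952.71
(1−α) = 952.71/1381.4 = 0.6897;  α = 0.3103.
Bypass flow = 0.3103×2470 = 766.47 t/h.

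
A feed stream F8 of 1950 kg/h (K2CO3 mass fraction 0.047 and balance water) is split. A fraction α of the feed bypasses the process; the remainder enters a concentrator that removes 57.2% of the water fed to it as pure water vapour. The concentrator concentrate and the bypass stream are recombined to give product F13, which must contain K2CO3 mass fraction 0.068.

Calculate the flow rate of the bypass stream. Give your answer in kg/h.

All 1950×0.047 = 91.65 kg/h of K2CO3 reaches F13, so F13 = 91.65/0.068 = 1347.8 kg/h and vapour = 602.21 kg/h.
The evaporator receives (1−α)·1950 of feed at 0.953 water and removes 0.572 of that water:
0.572×0.953×(1−α)×1950 = 602.21
(1−α) = 602.21/1063 = 0.5665;  α = 0.4335.
Bypass flow = 0.4335×1950 = 845.27 kg/h.

845.3 kg/h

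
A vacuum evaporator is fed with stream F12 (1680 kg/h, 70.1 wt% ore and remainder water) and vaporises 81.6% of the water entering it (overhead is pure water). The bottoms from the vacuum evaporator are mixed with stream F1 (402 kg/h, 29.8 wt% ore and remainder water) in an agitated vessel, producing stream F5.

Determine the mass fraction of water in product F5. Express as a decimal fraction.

0.2240

Vapour removed = 0.816×0.299×1680 = 409.89 kg/h; concentrate = 1270.1 kg/h.
water reaching the mixer = 92.427 (from concentrate) + 402×0.702 = 374.63 kg/h.
Product flow = 1270.1 + 402 = 1672.1 kg/h; water fraction = 0.2240.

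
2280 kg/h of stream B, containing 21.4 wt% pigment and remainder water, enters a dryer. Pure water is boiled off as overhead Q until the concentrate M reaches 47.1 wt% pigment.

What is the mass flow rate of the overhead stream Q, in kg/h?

pigment is conserved: 2280×0.214 = 487.92 kg/h all reports to the concentrate.
Concentrate = 487.92/(target fraction) = 1035.9 kg/h.
Overhead = 2280 − 1035.9 = 1244.1 kg/h.

1244 kg/h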